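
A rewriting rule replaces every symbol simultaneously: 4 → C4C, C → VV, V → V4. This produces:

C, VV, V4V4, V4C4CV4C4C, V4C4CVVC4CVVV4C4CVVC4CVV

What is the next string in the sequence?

φ(V4C4CVVC4CVVV4C4CVVC4CVV) expands symbol-by-symbol to V4 C4C VV C4C VV V4 V4 VV C4C VV V4 V4 V4 C4C VV C4C VV V4 V4 VV C4C VV V4 V4; joining the 24 pieces gives the next term.

V4C4CVVC4CVVV4V4VVC4CVVV4V4V4C4CVVC4CVVV4V4VVC4CVVV4V4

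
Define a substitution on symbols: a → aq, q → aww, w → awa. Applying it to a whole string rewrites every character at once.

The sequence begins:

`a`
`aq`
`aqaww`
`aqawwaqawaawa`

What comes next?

Rewriting the 13 symbols of aqawwaqawaawa one by one yields aq aww aq awa awa aq aww aq awa aq aq awa aq; concatenated:

aqawwaqawaawaaqawwaqawaaqaqawaaq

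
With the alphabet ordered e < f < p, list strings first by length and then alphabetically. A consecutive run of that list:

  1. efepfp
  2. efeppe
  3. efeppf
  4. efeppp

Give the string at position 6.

Advancing 2 positions from efeppp through efeppp → effeee reaches term 6.

effeef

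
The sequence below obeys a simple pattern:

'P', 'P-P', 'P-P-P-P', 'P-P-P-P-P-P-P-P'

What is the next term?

Every step duplicates the string with '-' between the halves.
Doubling P-P-P-P-P-P-P-P with '-' between the halves:

P-P-P-P-P-P-P-P-P-P-P-P-P-P-P-P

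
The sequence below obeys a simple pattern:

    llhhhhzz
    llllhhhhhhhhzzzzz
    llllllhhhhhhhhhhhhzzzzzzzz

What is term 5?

The n-th term is 2n l's then 4n h's then 3n-1 z's (n = 1, 2, …).
At n = 5 the blocks have lengths 10, 20, 14.

llllllllllhhhhhhhhhhhhhhhhhhhhzzzzzzzzzzzzzz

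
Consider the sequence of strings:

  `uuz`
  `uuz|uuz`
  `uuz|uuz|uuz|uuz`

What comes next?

Every step duplicates the string with '|' between the halves.
Doubling uuz|uuz|uuz|uuz with '|' between the halves:

uuz|uuz|uuz|uuz|uuz|uuz|uuz|uuz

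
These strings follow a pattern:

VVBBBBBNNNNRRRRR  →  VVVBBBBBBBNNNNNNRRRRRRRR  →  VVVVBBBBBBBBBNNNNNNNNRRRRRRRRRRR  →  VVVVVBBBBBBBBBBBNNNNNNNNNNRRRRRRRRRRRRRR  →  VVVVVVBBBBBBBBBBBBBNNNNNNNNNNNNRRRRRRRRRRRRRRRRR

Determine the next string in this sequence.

VVVVVVVBBBBBBBBBBBBBBBNNNNNNNNNNNNNNRRRRRRRRRRRRRRRRRRRR

The n-th term is n V's then 2n+1 B's then 2n N's then 3n-1 R's, where the shown terms are n = 2, 3, 4, 5, 6.
Setting n = 7 gives 7, 15, 14, 20 characters in each block.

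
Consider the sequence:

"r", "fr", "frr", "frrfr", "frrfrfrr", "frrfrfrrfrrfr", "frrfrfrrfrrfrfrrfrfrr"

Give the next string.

Each term (from the third on) is the previous term followed by the one before it: term 3 = fr·r = frr.
Continuing: frrfrfrrfrrfrfrrfrfrr · frrfrfrrfrrfr gives term 8.

frrfrfrrfrrfrfrrfrfrrfrrfrfrrfrrfr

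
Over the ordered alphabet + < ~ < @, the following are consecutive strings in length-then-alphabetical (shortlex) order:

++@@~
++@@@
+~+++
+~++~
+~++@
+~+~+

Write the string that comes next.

The successor of +~+~+ increments the rightmost position that isn't already @ and resets every position after it to +.

+~+~~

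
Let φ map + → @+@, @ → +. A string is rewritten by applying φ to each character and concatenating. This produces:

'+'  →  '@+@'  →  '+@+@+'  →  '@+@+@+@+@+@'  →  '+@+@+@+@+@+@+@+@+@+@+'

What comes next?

Rewriting the 21 symbols of +@+@+@+@+@+@+@+@+@+@+ one by one yields @+@ + @+@ + @+@ + @+@ + @+@ + @+@ + @+@ + @+@ + @+@ + @+@ + @+@; concatenated:

@+@+@+@+@+@+@+@+@+@+@+@+@+@+@+@+@+@+@+@+@+@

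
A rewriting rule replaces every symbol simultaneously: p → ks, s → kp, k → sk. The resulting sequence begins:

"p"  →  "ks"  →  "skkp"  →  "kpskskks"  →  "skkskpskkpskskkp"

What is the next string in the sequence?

Replace each of the 16 characters of skkskpskkpskskkp in place — kp sk sk kp sk ks kp sk sk ks kp sk kp sk sk ks — and concatenate.

kpskskkpskkskpskskkskpskkpskskks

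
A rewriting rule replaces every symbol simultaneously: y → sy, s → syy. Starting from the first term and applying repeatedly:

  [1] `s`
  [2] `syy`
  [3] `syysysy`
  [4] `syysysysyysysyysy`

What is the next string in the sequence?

syysysysyysysyysysyysysysyysysyysysysyysy

φ(syysysysyysysyysy) expands symbol-by-symbol to syy sy sy syy sy syy sy syy sy sy syy sy syy sy sy syy sy; joining the 17 pieces gives the next term.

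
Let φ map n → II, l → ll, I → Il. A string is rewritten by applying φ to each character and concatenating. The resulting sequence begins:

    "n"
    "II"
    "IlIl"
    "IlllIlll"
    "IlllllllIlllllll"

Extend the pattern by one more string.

Rewriting the 16 symbols of IlllllllIlllllll one by one yields Il ll ll ll ll ll ll ll Il ll ll ll ll ll ll ll; concatenated:

IlllllllllllllllIlllllllllllllll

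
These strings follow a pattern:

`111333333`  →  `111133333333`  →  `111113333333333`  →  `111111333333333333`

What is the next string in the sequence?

Reading off run lengths: 1 runs 3, 4, 5, 6; 3 runs 6, 8, 10, 12 — each is linear in n, where the shown terms are n = 3, 4, 5, 6.
At n = 7 the blocks have lengths 7, 14.

111111133333333333333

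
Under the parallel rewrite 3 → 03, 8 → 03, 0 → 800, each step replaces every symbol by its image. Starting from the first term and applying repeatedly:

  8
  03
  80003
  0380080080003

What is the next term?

Replace each of the 13 characters of 0380080080003 in place — 800 03 03 800 800 03 800 800 03 800 800 800 03 — and concatenate.

8000303800800038008000380080080003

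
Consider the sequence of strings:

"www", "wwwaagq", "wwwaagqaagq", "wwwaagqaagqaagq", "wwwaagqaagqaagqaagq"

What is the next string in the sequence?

Each term is the previous one with aagq appended.
Applying this once more to wwwaagqaagqaagqaagq:

wwwaagqaagqaagqaagqaagq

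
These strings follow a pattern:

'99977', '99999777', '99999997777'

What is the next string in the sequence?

99999999977777

Reading off run lengths: 9 runs 3, 5, 7; 7 runs 2, 3, 4 — each is linear in n (n = 1, 2, …).
Setting n = 4 gives 9, 5 characters in each block.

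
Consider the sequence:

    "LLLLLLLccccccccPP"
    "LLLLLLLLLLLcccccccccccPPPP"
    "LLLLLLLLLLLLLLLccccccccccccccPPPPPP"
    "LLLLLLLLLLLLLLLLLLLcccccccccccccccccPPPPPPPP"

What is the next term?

Reading off run lengths: L runs 7, 11, 15, 19; c runs 8, 11, 14, 17; P runs 2, 4, 6, 8 — each is linear in n, where the shown terms are n = 2, 3, 4, 5.
For the next term, n = 6, so the run lengths are 23, 20, 10.

LLLLLLLLLLLLLLLLLLLLLLLccccccccccccccccccccPPPPPPPPPP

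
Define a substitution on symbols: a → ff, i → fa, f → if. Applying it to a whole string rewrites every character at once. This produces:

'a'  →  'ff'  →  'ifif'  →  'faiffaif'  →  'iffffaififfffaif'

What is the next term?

Rewriting the 16 symbols of iffffaififfffaif one by one yields fa if if if if ff fa if fa if if if if ff fa if; concatenated:

faififififfffaiffaififififfffaif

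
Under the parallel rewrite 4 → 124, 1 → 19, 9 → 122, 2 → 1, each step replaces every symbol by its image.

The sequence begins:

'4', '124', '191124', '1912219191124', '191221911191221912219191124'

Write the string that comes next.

φ(191221911191221912219191124) expands symbol-by-symbol to 19 122 19 1 1 19 122 19 19 19 122 19 1 1 19 122 19 1 1 19 122 19 122 19 19 1 124; joining the 27 pieces gives the next term.

191221911191221919191221911191221911191221912219191124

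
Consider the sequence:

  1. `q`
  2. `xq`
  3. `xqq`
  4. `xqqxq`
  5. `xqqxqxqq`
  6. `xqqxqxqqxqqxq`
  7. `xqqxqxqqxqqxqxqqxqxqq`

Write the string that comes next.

This is a Fibonacci-style word recurrence s(k) = s(k−1)·s(k−2): e.g. xq·q = xqq.
So term 8 is xqqxqxqqxqqxqxqqxqxqq·xqqxqxqqxqqxq.

xqqxqxqqxqqxqxqqxqxqqxqqxqxqqxqqxq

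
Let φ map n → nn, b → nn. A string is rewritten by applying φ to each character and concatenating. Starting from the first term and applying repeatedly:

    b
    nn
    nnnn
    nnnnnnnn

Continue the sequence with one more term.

nnnnnnnnnnnnnnnn

Expanding nnnnnnnn: n→nn, n→nn, n→nn, n→nn, n→nn, n→nn, n→nn, n→nn. Concatenated: nn nn nn nn nn nn nn nn.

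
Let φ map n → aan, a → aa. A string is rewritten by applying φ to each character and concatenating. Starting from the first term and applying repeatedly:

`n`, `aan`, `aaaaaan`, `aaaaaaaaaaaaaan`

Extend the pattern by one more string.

Replace each of the 15 characters of aaaaaaaaaaaaaan in place — aa aa aa aa aa aa aa aa aa aa aa aa aa aa aan — and concatenate.

aaaaaaaaaaaaaaaaaaaaaaaaaaaaaan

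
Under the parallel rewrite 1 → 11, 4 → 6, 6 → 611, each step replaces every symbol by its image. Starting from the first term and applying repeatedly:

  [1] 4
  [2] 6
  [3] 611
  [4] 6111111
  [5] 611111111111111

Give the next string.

Rewriting the 15 symbols of 611111111111111 one by one yields 611 11 11 11 11 11 11 11 11 11 11 11 11 11 11; concatenated:

6111111111111111111111111111111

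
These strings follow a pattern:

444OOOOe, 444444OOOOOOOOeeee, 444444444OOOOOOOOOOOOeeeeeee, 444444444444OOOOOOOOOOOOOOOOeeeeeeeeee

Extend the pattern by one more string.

The n-th term is 3n 4's then 4n O's then 3n-2 e's (n = 1, 2, …).
For the next term, n = 5, so the run lengths are 15, 20, 13.

444444444444444OOOOOOOOOOOOOOOOOOOOeeeeeeeeeeeee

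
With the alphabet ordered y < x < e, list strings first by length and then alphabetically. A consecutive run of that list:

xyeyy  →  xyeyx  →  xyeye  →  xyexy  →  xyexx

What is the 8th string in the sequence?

Stepping forward 3 times from xyexx: xyexx → xyexe → xyeey, then the target.

xyeex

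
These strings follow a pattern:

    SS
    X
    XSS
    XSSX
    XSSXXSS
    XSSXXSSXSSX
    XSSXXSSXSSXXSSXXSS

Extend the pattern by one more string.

XSSXXSSXSSXXSSXXSSXSSXXSSXSSX

This is a Fibonacci-style word recurrence s(k) = s(k−1)·s(k−2): e.g. X·SS = XSS.
So term 8 is XSSXXSSXSSXXSSXXSS·XSSXXSSXSSX.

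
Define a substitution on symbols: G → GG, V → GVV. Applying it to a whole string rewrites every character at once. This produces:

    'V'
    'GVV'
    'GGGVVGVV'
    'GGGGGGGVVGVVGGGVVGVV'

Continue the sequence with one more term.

GGGGGGGGGGGGGGGVVGVVGGGVVGVVGGGGGGGVVGVVGGGVVGVV

φ(GGGGGGGVVGVVGGGVVGVV) expands symbol-by-symbol to GG GG GG GG GG GG GG GVV GVV GG GVV GVV GG GG GG GVV GVV GG GVV GVV; joining the 20 pieces gives the next term.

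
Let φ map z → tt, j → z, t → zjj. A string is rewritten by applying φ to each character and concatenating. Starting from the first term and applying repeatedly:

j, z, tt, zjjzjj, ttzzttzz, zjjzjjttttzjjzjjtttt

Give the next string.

Rewriting the 20 symbols of zjjzjjttttzjjzjjtttt one by one yields tt z z tt z z zjj zjj zjj zjj tt z z tt z z zjj zjj zjj zjj; concatenated:

ttzzttzzzjjzjjzjjzjjttzzttzzzjjzjjzjjzjj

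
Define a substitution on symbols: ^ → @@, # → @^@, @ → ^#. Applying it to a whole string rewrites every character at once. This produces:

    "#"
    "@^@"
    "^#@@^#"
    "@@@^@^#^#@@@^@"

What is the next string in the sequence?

Rewriting the 14 symbols of @@@^@^#^#@@@^@ one by one yields ^# ^# ^# @@ ^# @@ @^@ @@ @^@ ^# ^# ^# @@ ^#; concatenated:

^#^#^#@@^#@@@^@@@@^@^#^#^#@@^#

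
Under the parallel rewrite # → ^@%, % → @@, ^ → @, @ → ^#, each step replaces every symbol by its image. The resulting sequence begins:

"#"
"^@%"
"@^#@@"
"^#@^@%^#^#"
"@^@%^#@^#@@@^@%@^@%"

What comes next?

Applying the rule to each of the 19 symbols of @^@%^#@^#@@@^@%@^@% gives the pieces ^# @ ^# @@ @ ^@% ^# @ ^@% ^# ^# ^# @ ^# @@ ^# @ ^# @@, which concatenate to the answer.

^#@^#@@@^@%^#@^@%^#^#^#@^#@@^#@^#@@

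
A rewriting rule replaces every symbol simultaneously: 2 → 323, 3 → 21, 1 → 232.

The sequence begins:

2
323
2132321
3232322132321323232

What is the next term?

Applying the rule to each of the 19 symbols of 3232322132321323232 gives the pieces 21 323 21 323 21 323 323 232 21 323 21 323 232 21 323 21 323 21 323, which concatenate to the answer.

2132321323213233232322132321323232213232132321323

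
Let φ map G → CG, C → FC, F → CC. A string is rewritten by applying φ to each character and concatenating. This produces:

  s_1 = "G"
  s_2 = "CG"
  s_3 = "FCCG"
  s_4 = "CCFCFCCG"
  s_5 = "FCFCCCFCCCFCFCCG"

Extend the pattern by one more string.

Replace each of the 16 characters of FCFCCCFCCCFCFCCG in place — CC FC CC FC FC FC CC FC FC FC CC FC CC FC FC CG — and concatenate.

CCFCCCFCFCFCCCFCFCFCCCFCCCFCFCCG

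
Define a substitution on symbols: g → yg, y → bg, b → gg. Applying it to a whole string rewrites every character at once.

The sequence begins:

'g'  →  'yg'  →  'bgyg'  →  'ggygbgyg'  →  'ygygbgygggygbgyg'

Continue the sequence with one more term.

Rewriting the 16 symbols of ygygbgygggygbgyg one by one yields bg yg bg yg gg yg bg yg yg yg bg yg gg yg bg yg; concatenated:

bgygbgygggygbgygygygbgygggygbgyg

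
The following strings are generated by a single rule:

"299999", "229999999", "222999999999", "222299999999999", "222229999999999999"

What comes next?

222222999999999999999

Reading off run lengths: 2 runs 1, 2, 3, 4, 5; 9 runs 5, 7, 9, 11, 13 — each is linear in n, where the shown terms are n = 2, 3, 4, 5, 6.
Setting n = 7 gives 6, 15 characters in each block.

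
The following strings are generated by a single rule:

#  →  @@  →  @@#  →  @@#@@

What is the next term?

@@#@@@@#

Each term (from the third on) is the previous term followed by the one before it: term 3 = @@·# = @@#.
Continuing: @@#@@ · @@# gives term 5.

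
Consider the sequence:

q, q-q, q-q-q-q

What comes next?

q-q-q-q-q-q-q-q

Each string is two copies of the previous one joined by '-'.
One more doubling of q-q-q-q gives the answer.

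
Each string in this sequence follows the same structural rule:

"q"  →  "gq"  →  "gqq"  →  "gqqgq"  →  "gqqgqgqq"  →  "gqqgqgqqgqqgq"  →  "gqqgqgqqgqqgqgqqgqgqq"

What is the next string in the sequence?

gqqgqgqqgqqgqgqqgqgqqgqqgqgqqgqqgq

This is a Fibonacci-style word recurrence s(k) = s(k−1)·s(k−2): e.g. gq·q = gqq.
So term 8 is gqqgqgqqgqqgqgqqgqgqq·gqqgqgqqgqqgq.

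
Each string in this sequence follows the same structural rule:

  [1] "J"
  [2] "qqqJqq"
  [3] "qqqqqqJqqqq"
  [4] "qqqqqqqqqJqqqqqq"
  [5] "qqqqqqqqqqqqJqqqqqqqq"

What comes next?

qqqqqqqqqqqqqqqJqqqqqqqqqq

Every step adds qqq to the front and qq to the end of the previous string.
One more step from qqqqqqqqqqqqJqqqqqqqq gives the answer.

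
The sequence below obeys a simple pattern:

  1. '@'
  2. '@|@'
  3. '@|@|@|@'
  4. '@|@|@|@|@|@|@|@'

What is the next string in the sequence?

@|@|@|@|@|@|@|@|@|@|@|@|@|@|@|@

s(k+1) = s(k)·|·s(k) — each term doubles the last with '|' between the halves.
So the next term is two copies of @|@|@|@|@|@|@|@ with '|' between the halves.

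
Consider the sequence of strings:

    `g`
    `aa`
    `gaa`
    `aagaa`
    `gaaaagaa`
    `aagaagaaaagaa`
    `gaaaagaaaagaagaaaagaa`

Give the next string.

Each term (from the third on) is the two preceding terms concatenated in order: term 3 = g·aa = gaa.
The next term joins aagaagaaaagaa and gaaaagaaaagaagaaaagaa.

aagaagaaaagaagaaaagaaaagaagaaaagaa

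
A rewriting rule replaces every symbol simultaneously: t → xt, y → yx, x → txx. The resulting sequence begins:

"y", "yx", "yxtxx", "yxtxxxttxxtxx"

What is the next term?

yxtxxxttxxtxxtxxxtxttxxtxxxttxxtxx

φ(yxtxxxttxxtxx) expands symbol-by-symbol to yx txx xt txx txx txx xt xt txx txx xt txx txx; joining the 13 pieces gives the next term.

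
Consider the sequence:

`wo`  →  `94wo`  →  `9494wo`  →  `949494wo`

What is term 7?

949494949494wo

Every step adds 94 at the front: s(k+1) = 94·s(k).
From 949494wo, 3 further steps: 949494wo → 94949494wo → 9494949494wo → (answer).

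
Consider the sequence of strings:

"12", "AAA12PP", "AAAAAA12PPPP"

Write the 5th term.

AAAAAAAAAAAA12PPPPPPPP

s(k+1) = AAA·s(k)·PP, so each term gains AAA as a prefix and PP as a suffix.
From AAAAAA12PPPP, 2 further steps: AAAAAA12PPPP → AAAAAAAAA12PPPPPP → (answer).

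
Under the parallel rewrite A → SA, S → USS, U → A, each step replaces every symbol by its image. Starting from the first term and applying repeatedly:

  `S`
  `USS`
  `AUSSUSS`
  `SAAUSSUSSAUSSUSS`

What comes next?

Rewriting the 16 symbols of SAAUSSUSSAUSSUSS one by one yields USS SA SA A USS USS A USS USS SA A USS USS A USS USS; concatenated:

USSSASAAUSSUSSAUSSUSSSAAUSSUSSAUSSUSS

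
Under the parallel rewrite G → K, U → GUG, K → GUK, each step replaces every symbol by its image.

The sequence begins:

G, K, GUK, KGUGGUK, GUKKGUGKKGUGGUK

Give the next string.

φ(GUKKGUGKKGUGGUK) expands symbol-by-symbol to K GUG GUK GUK K GUG K GUK GUK K GUG K K GUG GUK; joining the 15 pieces gives the next term.

KGUGGUKGUKKGUGKGUKGUKKGUGKKGUGGUK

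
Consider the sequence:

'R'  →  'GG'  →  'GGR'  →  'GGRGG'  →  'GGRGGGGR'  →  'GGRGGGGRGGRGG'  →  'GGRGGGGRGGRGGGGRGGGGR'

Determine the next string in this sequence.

GGRGGGGRGGRGGGGRGGGGRGGRGGGGRGGRGG

This is a Fibonacci-style word recurrence s(k) = s(k−1)·s(k−2): e.g. GG·R = GGR.
The next term joins GGRGGGGRGGRGGGGRGGGGR and GGRGGGGRGGRGG.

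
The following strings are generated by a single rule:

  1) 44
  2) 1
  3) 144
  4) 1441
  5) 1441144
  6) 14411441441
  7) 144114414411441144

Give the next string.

14411441441144114414411441441

From term 3 onward, concatenate the last term with the second-to-last: 1·44 = 144, 144·1 = 1441, …
Continuing: 144114414411441144 · 14411441441 gives term 8.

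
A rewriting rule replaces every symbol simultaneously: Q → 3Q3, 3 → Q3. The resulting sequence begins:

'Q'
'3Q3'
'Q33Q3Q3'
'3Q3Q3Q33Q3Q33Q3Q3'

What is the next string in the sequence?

Rewriting the 17 symbols of 3Q3Q3Q33Q3Q33Q3Q3 one by one yields Q3 3Q3 Q3 3Q3 Q3 3Q3 Q3 Q3 3Q3 Q3 3Q3 Q3 Q3 3Q3 Q3 3Q3 Q3; concatenated:

Q33Q3Q33Q3Q33Q3Q3Q33Q3Q33Q3Q3Q33Q3Q33Q3Q3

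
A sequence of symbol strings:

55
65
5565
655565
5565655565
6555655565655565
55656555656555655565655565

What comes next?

655565556565556555656555656555655565655565

Each term (from the third on) is the two preceding terms concatenated in order: term 3 = 55·65 = 5565.
Continuing: 6555655565655565 · 55656555656555655565655565 gives term 8.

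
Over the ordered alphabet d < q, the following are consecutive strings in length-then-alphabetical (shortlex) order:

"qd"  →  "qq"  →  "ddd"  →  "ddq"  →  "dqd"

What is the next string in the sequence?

The successor of dqd increments the rightmost position that isn't already q and resets every position after it to d.

dqq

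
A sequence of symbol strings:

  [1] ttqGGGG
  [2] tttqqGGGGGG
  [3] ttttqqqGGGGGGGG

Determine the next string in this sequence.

tttttqqqqGGGGGGGGGG

Each string has the form t^{n} q^{n-1} G^{2n}, where the shown terms are n = 2, 3, 4.
At n = 5 the blocks have lengths 5, 4, 10.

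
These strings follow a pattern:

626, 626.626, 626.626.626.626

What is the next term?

Each string is two copies of the previous one joined by '.'.
Doubling 626.626.626.626 with '.' between the halves:

626.626.626.626.626.626.626.626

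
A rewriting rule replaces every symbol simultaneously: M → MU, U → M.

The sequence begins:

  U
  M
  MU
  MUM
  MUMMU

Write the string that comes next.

Expanding MUMMU: M→MU, U→M, M→MU, M→MU, U→M. Concatenated: MU M MU MU M.

MUMMUMUM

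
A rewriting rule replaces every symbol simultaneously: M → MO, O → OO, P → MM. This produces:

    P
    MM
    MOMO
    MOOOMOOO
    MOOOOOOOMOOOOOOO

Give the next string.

Rewriting the 16 symbols of MOOOOOOOMOOOOOOO one by one yields MO OO OO OO OO OO OO OO MO OO OO OO OO OO OO OO; concatenated:

MOOOOOOOOOOOOOOOMOOOOOOOOOOOOOOO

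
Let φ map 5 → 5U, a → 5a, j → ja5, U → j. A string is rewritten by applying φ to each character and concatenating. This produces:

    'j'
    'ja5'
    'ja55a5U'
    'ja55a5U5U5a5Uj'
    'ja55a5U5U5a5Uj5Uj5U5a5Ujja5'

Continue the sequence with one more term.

Applying the rule to each of the 27 symbols of ja55a5U5U5a5Uj5Uj5U5a5Ujja5 gives the pieces ja5 5a 5U 5U 5a 5U j 5U j 5U 5a 5U j ja5 5U j ja5 5U j 5U 5a 5U j ja5 ja5 5a 5U, which concatenate to the answer.

ja55a5U5U5a5Uj5Uj5U5a5Ujja55Ujja55Uj5U5a5Ujja5ja55a5U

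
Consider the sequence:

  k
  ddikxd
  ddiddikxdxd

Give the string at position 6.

Each term wraps the previous one in ddi on the left and xd on the right.
From ddiddikxdxd, 3 further steps: ddiddikxdxd → ddiddiddikxdxdxd → ddiddiddiddikxdxdxdxd → (answer).

ddiddiddiddiddikxdxdxdxdxd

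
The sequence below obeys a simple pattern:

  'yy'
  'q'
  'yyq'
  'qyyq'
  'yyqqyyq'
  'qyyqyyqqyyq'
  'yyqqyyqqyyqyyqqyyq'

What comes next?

Each term (from the third on) is the two preceding terms concatenated in order: term 3 = yy·q = yyq.
The next term joins qyyqyyqqyyq and yyqqyyqqyyqyyqqyyq.

qyyqyyqqyyqyyqqyyqqyyqyyqqyyq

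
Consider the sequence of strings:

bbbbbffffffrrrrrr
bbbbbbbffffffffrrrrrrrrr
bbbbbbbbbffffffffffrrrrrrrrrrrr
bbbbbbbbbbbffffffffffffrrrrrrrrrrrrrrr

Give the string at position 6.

bbbbbbbbbbbbbbbffffffffffffffffrrrrrrrrrrrrrrrrrrrrr

The n-th term is 2n+1 b's then 2n+2 f's then 3n r's, where the shown terms are n = 2, 3, 4, 5.
For term 6, n = 7, so the run lengths are 15, 16, 21.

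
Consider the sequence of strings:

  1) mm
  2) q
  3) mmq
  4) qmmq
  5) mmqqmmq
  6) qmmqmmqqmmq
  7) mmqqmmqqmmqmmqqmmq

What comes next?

qmmqmmqqmmqmmqqmmqqmmqmmqqmmq

Each term (from the third on) is the two preceding terms concatenated in order: term 3 = mm·q = mmq.
The next term joins qmmqmmqqmmq and mmqqmmqqmmqmmqqmmq.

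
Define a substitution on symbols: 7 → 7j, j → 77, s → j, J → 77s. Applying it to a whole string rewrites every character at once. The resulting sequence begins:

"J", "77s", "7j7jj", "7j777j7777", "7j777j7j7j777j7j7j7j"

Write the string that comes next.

Rewriting the 20 symbols of 7j777j7j7j777j7j7j7j one by one yields 7j 77 7j 7j 7j 77 7j 77 7j 77 7j 7j 7j 77 7j 77 7j 77 7j 77; concatenated:

7j777j7j7j777j777j777j7j7j777j777j777j77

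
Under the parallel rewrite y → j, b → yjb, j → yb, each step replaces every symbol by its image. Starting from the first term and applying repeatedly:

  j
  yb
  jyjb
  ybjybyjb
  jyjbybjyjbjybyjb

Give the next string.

ybjybyjbjyjbybjybyjbybjyjbjybyjb

Applying the rule to each of the 16 symbols of jyjbybjyjbjybyjb gives the pieces yb j yb yjb j yjb yb j yb yjb yb j yjb j yb yjb, which concatenate to the answer.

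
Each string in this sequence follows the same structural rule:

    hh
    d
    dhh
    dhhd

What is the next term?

dhhddhh

Each term (from the third on) is the previous term followed by the one before it: term 3 = d·hh = dhh.
Continuing: dhhd · dhh gives term 5.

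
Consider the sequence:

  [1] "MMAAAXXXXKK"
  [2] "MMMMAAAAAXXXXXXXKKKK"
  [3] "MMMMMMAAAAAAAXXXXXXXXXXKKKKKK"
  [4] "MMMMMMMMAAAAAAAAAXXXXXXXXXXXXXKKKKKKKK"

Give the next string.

Reading off run lengths: M runs 2, 4, 6, 8; A runs 3, 5, 7, 9; X runs 4, 7, 10, 13; K runs 2, 4, 6, 8 — each is linear in n (n = 1, 2, …).
Setting n = 5 gives 10, 11, 16, 10 characters in each block.

MMMMMMMMMMAAAAAAAAAAAXXXXXXXXXXXXXXXXKKKKKKKKKK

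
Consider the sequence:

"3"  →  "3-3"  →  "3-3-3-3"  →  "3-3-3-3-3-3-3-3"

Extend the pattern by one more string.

Every step duplicates the string with '-' between the halves.
One more doubling of 3-3-3-3-3-3-3-3 gives the answer.

3-3-3-3-3-3-3-3-3-3-3-3-3-3-3-3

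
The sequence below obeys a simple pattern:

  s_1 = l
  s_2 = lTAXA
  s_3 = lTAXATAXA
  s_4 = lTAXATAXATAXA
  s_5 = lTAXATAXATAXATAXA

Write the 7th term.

Every step adds TAXA to the end: s(k+1) = s(k)·TAXA.
From lTAXATAXATAXATAXA, 2 further steps: lTAXATAXATAXATAXA → lTAXATAXATAXATAXATAXA → (answer).

lTAXATAXATAXATAXATAXATAXA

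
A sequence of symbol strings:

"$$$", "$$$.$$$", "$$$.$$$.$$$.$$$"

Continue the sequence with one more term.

Every step duplicates the string with '.' between the halves.
So the next term is two copies of $$$.$$$.$$$.$$$ with '.' between the halves.

$$$.$$$.$$$.$$$.$$$.$$$.$$$.$$$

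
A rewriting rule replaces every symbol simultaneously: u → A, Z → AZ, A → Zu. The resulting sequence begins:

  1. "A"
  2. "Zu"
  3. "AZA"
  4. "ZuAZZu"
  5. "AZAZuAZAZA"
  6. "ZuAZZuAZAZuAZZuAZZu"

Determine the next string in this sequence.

Replace each of the 19 characters of ZuAZZuAZAZuAZZuAZZu in place — AZ A Zu AZ AZ A Zu AZ Zu AZ A Zu AZ AZ A Zu AZ AZ A — and concatenate.

AZAZuAZAZAZuAZZuAZAZuAZAZAZuAZAZA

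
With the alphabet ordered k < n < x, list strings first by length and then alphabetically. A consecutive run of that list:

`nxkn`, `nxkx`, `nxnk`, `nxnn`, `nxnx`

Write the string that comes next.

Find the rightmost character of nxnx below x, bump it to the next letter, and reset everything to its right to k.

nxxk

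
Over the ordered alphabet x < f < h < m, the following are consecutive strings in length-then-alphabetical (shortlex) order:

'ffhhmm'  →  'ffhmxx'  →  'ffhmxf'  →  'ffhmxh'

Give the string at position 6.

ffhmfx

Stepping forward 2 times from ffhmxh: ffhmxh → ffhmxm, then the target.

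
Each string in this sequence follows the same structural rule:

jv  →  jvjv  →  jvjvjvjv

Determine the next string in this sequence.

Each string is two copies of the previous one concatenated.
Doubling jvjvjvjv:

jvjvjvjvjvjvjvjv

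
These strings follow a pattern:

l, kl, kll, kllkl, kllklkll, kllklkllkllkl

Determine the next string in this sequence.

From term 3 onward, concatenate the last term with the second-to-last: kl·l = kll, kll·kl = kllkl, …
So term 7 is kllklkllkllkl·kllklkll.

kllklkllkllklkllklkll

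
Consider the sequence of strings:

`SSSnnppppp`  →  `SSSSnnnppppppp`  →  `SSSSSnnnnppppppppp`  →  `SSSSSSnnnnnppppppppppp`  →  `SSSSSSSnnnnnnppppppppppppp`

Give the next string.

SSSSSSSSnnnnnnnppppppppppppppp

Reading off run lengths: S runs 3, 4, 5, 6, 7; n runs 2, 3, 4, 5, 6; p runs 5, 7, 9, 11, 13 — each is linear in n, where the shown terms are n = 2, 3, 4, 5, 6.
Setting n = 7 gives 8, 7, 15 characters in each block.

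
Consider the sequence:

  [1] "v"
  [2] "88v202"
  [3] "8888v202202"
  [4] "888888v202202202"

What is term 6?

Every step adds 88 to the front and 202 to the end of the previous string.
From 888888v202202202, 2 further steps: 888888v202202202 → 88888888v202202202202 → (answer).

8888888888v202202202202202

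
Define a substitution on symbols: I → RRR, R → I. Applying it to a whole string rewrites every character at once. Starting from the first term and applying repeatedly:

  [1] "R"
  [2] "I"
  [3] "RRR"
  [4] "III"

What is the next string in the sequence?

Rewriting each symbol of III: I→RRR, I→RRR, I→RRR, which concatenates to RRR RRR RRR.

RRRRRRRRR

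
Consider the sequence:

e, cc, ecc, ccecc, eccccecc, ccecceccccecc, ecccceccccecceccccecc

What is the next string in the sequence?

cceccecccceccecccceccccecceccccecc

This is a Fibonacci-style word recurrence s(k) = s(k−2)·s(k−1): e.g. e·cc = ecc.
So term 8 is ccecceccccecc·ecccceccccecceccccecc.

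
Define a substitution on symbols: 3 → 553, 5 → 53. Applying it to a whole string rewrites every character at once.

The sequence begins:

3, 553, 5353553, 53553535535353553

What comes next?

φ(53553535535353553) expands symbol-by-symbol to 53 553 53 53 553 53 553 53 53 553 53 553 53 553 53 53 553; joining the 17 pieces gives the next term.

53553535355353553535355353553535535353553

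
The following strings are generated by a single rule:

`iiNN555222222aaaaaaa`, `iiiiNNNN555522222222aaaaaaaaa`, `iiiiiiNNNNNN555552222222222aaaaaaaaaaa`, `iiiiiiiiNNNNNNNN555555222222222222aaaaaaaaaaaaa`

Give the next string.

iiiiiiiiiiNNNNNNNNNN555555522222222222222aaaaaaaaaaaaaaa

Reading off run lengths: i runs 2, 4, 6, 8; N runs 2, 4, 6, 8; 5 runs 3, 4, 5, 6; 2 runs 6, 8, 10, 12; a runs 7, 9, 11, 13 — each is linear in n, where the shown terms are n = 2, 3, 4, 5.
Setting n = 6 gives 10, 10, 7, 14, 15 characters in each block.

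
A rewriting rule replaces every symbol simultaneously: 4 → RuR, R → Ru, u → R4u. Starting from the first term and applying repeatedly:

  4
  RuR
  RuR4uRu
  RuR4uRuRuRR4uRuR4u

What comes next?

Rewriting the 18 symbols of RuR4uRuRuRR4uRuR4u one by one yields Ru R4u Ru RuR R4u Ru R4u Ru R4u Ru Ru RuR R4u Ru R4u Ru RuR R4u; concatenated:

RuR4uRuRuRR4uRuR4uRuR4uRuRuRuRR4uRuR4uRuRuRR4u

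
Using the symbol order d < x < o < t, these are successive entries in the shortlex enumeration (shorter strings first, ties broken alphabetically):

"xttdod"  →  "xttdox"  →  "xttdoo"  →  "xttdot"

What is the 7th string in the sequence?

xttdto

Advancing 3 positions from xttdot through xttdot → xttdtd → xttdtx reaches term 7.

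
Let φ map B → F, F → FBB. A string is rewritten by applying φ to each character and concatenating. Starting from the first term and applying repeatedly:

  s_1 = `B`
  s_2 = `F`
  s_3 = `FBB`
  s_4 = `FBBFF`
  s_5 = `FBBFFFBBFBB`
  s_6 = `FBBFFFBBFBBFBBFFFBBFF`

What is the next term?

FBBFFFBBFBBFBBFFFBBFFFBBFFFBBFBBFBBFFFBBFBB

Applying the rule to each of the 21 symbols of FBBFFFBBFBBFBBFFFBBFF gives the pieces FBB F F FBB FBB FBB F F FBB F F FBB F F FBB FBB FBB F F FBB FBB, which concatenate to the answer.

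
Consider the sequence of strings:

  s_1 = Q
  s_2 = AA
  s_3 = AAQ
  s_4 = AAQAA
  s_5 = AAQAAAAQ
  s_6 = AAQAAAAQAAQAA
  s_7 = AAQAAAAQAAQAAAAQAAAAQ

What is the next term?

Each term (from the third on) is the previous term followed by the one before it: term 3 = AA·Q = AAQ.
So term 8 is AAQAAAAQAAQAAAAQAAAAQ·AAQAAAAQAAQAA.

AAQAAAAQAAQAAAAQAAAAQAAQAAAAQAAQAA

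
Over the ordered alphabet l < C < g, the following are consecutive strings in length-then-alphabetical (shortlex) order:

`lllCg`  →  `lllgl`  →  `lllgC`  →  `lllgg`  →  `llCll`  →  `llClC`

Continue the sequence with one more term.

The successor of llClC increments the rightmost position that isn't already g and resets every position after it to l.

llClg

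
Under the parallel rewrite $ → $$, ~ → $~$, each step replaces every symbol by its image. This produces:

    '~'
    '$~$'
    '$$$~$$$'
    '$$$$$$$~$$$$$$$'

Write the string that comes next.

$$$$$$$$$$$$$$$~$$$$$$$$$$$$$$$

Applying the rule to each of the 15 symbols of $$$$$$$~$$$$$$$ gives the pieces $$ $$ $$ $$ $$ $$ $$ $~$ $$ $$ $$ $$ $$ $$ $$, which concatenate to the answer.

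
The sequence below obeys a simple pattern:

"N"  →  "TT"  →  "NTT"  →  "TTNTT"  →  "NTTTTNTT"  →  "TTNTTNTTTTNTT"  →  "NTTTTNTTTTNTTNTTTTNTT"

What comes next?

TTNTTNTTTTNTTNTTTTNTTTTNTTNTTTTNTT

From term 3 onward, concatenate the second-to-last term with the last: N·TT = NTT, TT·NTT = TTNTT, …
The next term joins TTNTTNTTTTNTT and NTTTTNTTTTNTTNTTTTNTT.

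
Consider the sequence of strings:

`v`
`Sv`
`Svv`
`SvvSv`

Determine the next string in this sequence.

This is a Fibonacci-style word recurrence s(k) = s(k−1)·s(k−2): e.g. Sv·v = Svv.
So term 5 is SvvSv·Svv.

SvvSvSvv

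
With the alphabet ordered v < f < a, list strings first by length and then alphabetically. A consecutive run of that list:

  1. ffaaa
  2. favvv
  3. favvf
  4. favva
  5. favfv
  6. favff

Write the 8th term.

favav

Stepping forward 2 times from favff: favff → favfa, then the target.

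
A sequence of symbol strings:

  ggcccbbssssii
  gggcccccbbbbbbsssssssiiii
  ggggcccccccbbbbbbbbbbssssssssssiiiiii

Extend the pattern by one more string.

gggggcccccccccbbbbbbbbbbbbbbsssssssssssssiiiiiiii

The n-th term is n+1 g's then 2n+1 c's then 4n-2 b's then 3n+1 s's then 2n i's (n = 1, 2, …).
Setting n = 4 gives 5, 9, 14, 13, 8 characters in each block.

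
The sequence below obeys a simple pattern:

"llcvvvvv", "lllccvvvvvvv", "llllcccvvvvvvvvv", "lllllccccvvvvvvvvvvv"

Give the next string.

Each string has the form l^{n} c^{n-1} v^{2n+1}, where the shown terms are n = 2, 3, 4, 5.
At n = 6 the blocks have lengths 6, 5, 13.

llllllcccccvvvvvvvvvvvvv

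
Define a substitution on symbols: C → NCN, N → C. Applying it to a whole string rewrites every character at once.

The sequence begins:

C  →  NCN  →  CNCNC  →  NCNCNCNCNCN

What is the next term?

Rewriting each symbol of NCNCNCNCNCN: N→C, C→NCN, N→C, C→NCN, N→C, C→NCN, N→C, C→NCN, N→C, C→NCN, N→C, which concatenates to C NCN C NCN C NCN C NCN C NCN C.

CNCNCNCNCNCNCNCNCNCNC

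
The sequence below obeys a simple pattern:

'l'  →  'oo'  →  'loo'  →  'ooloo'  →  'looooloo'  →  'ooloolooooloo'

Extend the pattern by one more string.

loooolooooloolooooloo

Each term (from the third on) is the two preceding terms concatenated in order: term 3 = l·oo = loo.
So term 7 is looooloo·ooloolooooloo.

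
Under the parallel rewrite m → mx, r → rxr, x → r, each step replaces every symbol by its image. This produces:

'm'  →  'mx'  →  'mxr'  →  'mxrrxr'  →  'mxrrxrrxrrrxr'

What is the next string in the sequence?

mxrrxrrxrrrxrrxrrrxrrxrrxrrrxr

φ(mxrrxrrxrrrxr) expands symbol-by-symbol to mx r rxr rxr r rxr rxr r rxr rxr rxr r rxr; joining the 13 pieces gives the next term.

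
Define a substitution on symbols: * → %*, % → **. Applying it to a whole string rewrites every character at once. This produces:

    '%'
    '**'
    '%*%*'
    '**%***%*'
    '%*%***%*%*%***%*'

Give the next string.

**%***%*%*%***%***%***%*%*%***%*

Replace each of the 16 characters of %*%***%*%*%***%* in place — ** %* ** %* %* %* ** %* ** %* ** %* %* %* ** %* — and concatenate.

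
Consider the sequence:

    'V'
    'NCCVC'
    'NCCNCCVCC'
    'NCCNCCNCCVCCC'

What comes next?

Each term wraps the previous one in NCC on the left and C on the right.
Applying this once more to NCCNCCNCCVCCC:

NCCNCCNCCNCCVCCCC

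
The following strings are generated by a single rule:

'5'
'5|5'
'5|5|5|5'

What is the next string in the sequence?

5|5|5|5|5|5|5|5

s(k+1) = s(k)·|·s(k) — each term doubles the last with '|' between the halves.
So the next term is two copies of 5|5|5|5 with '|' between the halves.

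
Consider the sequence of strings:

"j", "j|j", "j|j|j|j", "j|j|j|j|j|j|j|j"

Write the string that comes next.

Each string is two copies of the previous one joined by '|'.
Doubling j|j|j|j|j|j|j|j with '|' between the halves:

j|j|j|j|j|j|j|j|j|j|j|j|j|j|j|j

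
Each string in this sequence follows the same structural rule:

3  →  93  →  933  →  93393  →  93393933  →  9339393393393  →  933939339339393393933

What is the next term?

9339393393393933939339339393393393

Each term (from the third on) is the previous term followed by the one before it: term 3 = 93·3 = 933.
So term 8 is 933939339339393393933·9339393393393.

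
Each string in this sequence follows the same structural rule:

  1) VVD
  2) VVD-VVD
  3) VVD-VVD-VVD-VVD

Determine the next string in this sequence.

Each string is two copies of the previous one joined by '-'.
One more doubling of VVD-VVD-VVD-VVD gives the answer.

VVD-VVD-VVD-VVD-VVD-VVD-VVD-VVD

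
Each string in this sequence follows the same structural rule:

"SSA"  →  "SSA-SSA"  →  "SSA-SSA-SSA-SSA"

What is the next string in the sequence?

s(k+1) = s(k)·-·s(k) — each term doubles the last with '-' between the halves.
Doubling SSA-SSA-SSA-SSA with '-' between the halves:

SSA-SSA-SSA-SSA-SSA-SSA-SSA-SSA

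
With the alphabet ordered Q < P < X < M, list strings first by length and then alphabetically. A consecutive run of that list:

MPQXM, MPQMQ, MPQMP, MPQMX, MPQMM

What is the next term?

The successor of MPQMM increments the rightmost position that isn't already M and resets every position after it to Q.

MPPQQ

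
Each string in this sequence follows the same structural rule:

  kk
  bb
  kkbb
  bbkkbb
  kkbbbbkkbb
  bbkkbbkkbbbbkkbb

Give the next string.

From term 3 onward, concatenate the second-to-last term with the last: kk·bb = kkbb, bb·kkbb = bbkkbb, …
The next term joins kkbbbbkkbb and bbkkbbkkbbbbkkbb.

kkbbbbkkbbbbkkbbkkbbbbkkbb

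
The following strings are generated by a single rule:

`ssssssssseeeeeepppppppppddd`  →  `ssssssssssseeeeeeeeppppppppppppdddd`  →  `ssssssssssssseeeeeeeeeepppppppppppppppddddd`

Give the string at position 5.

Each string has the form s^{2n+3} e^{2n} p^{3n} d^{n}, where the shown terms are n = 3, 4, 5.
For term 5, n = 7, so the run lengths are 17, 14, 21, 7.

ssssssssssssssssseeeeeeeeeeeeeepppppppppppppppppppppddddddd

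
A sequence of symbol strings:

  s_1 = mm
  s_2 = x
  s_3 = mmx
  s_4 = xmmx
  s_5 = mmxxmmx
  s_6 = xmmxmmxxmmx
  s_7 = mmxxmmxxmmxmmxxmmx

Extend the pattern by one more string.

xmmxmmxxmmxmmxxmmxxmmxmmxxmmx

Each term (from the third on) is the two preceding terms concatenated in order: term 3 = mm·x = mmx.
The next term joins xmmxmmxxmmx and mmxxmmxxmmxmmxxmmx.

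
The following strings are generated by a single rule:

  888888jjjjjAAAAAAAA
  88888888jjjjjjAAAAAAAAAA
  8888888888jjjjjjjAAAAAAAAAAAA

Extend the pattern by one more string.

Term n consists of 2n 8's, followed by n+2 j's, followed by 2n+2 A's, where the shown terms are n = 3, 4, 5.
At n = 6 the blocks have lengths 12, 8, 14.

888888888888jjjjjjjjAAAAAAAAAAAAAA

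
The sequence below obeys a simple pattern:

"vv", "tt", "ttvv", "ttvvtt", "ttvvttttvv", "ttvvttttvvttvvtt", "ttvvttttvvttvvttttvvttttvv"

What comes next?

ttvvttttvvttvvttttvvttttvvttvvttttvvttvvtt

From term 3 onward, concatenate the last term with the second-to-last: tt·vv = ttvv, ttvv·tt = ttvvtt, …
The next term joins ttvvttttvvttvvttttvvttttvv and ttvvttttvvttvvtt.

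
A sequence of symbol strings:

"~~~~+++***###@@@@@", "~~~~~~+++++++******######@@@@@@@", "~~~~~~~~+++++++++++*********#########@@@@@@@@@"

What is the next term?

~~~~~~~~~~+++++++++++++++************############@@@@@@@@@@@

The n-th term is 2n+2 ~'s then 4n-1 +'s then 3n *'s then 3n #'s then 2n+3 @'s (n = 1, 2, …).
Setting n = 4 gives 10, 15, 12, 12, 11 characters in each block.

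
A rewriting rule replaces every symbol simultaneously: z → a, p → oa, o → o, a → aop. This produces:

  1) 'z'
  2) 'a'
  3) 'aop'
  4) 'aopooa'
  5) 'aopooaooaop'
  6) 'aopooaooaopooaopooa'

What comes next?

Applying the rule to each of the 19 symbols of aopooaooaopooaopooa gives the pieces aop o oa o o aop o o aop o oa o o aop o oa o o aop, which concatenate to the answer.

aopooaooaopooaopooaooaopooaooaop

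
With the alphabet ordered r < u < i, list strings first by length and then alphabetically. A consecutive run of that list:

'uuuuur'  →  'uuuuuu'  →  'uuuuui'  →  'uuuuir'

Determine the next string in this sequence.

uuuuiu

Treat uuuuir as a base-3 numeral over the given alphabet and add one, carrying through any trailing i's.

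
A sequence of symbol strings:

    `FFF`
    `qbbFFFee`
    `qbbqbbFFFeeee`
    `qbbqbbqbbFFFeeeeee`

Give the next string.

qbbqbbqbbqbbFFFeeeeeeee

Every step adds qbb to the front and ee to the end of the previous string.
So the next term is qbb·qbbqbbqbbFFFeeeeee·ee.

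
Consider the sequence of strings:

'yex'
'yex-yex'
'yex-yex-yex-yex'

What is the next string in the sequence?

Every step duplicates the string with '-' between the halves.
Doubling yex-yex-yex-yex with '-' between the halves:

yex-yex-yex-yex-yex-yex-yex-yex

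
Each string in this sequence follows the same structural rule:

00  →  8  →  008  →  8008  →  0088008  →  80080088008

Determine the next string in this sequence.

This is a Fibonacci-style word recurrence s(k) = s(k−2)·s(k−1): e.g. 00·8 = 008.
So term 7 is 0088008·80080088008.

008800880080088008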